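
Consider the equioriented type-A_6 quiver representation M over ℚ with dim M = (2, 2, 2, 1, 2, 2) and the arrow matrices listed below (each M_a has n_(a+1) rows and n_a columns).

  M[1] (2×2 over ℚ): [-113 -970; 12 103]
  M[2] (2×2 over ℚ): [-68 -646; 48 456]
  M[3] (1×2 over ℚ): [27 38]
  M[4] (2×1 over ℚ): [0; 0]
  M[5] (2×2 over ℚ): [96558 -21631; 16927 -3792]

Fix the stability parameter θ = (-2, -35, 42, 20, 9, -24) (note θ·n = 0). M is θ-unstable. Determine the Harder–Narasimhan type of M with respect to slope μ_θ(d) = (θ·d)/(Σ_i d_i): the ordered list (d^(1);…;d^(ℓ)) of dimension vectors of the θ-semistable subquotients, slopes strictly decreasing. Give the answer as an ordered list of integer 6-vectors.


Via rank(M_{q-1}∘⋯∘M_p): M ≅ I[1,2], I[1,4], I[3,3], I[5,6]^2.
μ_θ-semistable layers: μ^(1)=42; μ^(2)=31; μ^(3)=-15/2; μ^(4)=-37/2

((0, 0, 1, 0, 0, 0); (0, 0, 1, 1, 0, 0); (0, 0, 0, 0, 2, 2); (2, 2, 0, 0, 0, 0))


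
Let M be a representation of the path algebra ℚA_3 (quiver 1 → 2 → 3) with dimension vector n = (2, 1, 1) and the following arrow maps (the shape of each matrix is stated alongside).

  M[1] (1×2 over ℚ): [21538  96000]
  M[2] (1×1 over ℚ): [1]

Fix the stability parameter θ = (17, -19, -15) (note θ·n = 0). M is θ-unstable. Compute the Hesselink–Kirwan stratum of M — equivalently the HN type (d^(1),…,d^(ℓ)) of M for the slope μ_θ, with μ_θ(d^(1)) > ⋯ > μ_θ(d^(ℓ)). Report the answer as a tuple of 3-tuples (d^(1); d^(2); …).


Interval decomposition of M: I[1,1], I[1,3].
HN type (ℓ=2): μ^(1)=17; μ^(2)=-17/3

((1, 0, 0); (1, 1, 1))


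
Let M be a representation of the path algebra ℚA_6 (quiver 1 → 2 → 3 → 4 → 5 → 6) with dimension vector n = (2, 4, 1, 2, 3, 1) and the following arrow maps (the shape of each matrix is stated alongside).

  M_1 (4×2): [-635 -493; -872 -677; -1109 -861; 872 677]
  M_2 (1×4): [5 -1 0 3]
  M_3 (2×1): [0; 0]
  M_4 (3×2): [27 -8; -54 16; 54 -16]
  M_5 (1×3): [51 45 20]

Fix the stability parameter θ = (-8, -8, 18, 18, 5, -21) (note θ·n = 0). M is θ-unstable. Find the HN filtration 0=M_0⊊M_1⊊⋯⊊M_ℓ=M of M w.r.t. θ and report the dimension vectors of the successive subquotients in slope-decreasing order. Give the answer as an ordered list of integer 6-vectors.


Via rank(M_{q-1}∘⋯∘M_p): M ≅ I[1,2], I[1,3], I[2,2]^2, I[4,4], I[4,6], I[5,5]^2.
μ_θ-semistable layers: μ^(1)=18; μ^(2)=5; μ^(3)=2/3; μ^(4)=-8

((0, 0, 1, 1, 0, 0); (0, 0, 0, 0, 2, 0); (0, 0, 0, 1, 1, 1); (2, 4, 0, 0, 0, 0))


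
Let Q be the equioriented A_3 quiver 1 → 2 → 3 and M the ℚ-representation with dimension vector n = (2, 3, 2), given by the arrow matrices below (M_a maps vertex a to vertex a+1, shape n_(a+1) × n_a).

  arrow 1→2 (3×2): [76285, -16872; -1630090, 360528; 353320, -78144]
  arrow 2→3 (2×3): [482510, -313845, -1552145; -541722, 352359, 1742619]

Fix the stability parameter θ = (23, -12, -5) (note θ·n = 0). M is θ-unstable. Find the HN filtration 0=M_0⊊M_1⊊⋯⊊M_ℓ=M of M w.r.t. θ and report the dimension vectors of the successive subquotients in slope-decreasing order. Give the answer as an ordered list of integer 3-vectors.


Barcode: M ≅ I[1,1], I[1,2], I[2,2], I[2,3], I[3,3]. HN layers by μ_θ (4 steps, strictly decreasing):
  μ^(1)=23; μ^(2)=11/2; μ^(3)=-5; μ^(4)=-12

((1, 0, 0); (1, 1, 0); (0, 0, 2); (0, 2, 0))


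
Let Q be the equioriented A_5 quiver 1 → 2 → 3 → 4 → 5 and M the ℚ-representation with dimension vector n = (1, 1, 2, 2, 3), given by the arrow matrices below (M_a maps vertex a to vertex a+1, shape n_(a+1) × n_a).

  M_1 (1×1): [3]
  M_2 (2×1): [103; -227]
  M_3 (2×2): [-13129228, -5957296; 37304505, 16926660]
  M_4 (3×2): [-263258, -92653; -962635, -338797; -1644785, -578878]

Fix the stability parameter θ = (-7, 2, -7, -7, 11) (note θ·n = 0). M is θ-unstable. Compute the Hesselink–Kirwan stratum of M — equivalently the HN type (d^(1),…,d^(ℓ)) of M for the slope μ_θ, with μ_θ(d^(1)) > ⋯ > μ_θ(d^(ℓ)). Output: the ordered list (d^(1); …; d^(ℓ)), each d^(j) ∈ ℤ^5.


Via rank(M_{q-1}∘⋯∘M_p): M ≅ I[1,5], I[3,3], I[4,5], I[5,5].
μ_θ-semistable layers: μ^(1)=11; μ^(2)=-4; μ^(3)=-7

((0, 0, 0, 0, 3); (0, 1, 1, 1, 0); (1, 0, 1, 1, 0))


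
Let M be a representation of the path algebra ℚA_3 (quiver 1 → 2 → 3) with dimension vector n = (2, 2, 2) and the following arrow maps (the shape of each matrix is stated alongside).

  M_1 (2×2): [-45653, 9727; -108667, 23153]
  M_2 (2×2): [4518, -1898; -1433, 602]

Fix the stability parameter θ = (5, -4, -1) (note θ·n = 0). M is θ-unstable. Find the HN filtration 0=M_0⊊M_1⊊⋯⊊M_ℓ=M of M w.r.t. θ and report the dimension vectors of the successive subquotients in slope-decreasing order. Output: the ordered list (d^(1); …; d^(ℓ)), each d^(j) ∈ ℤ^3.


Via rank(M_{q-1}∘⋯∘M_p): M ≅ I[1,1], I[1,3], I[2,3].
μ_θ-semistable layers: μ^(1)=5; μ^(2)=0; μ^(3)=-1; μ^(4)=-4

((1, 0, 0); (1, 1, 1); (0, 0, 1); (0, 1, 0))


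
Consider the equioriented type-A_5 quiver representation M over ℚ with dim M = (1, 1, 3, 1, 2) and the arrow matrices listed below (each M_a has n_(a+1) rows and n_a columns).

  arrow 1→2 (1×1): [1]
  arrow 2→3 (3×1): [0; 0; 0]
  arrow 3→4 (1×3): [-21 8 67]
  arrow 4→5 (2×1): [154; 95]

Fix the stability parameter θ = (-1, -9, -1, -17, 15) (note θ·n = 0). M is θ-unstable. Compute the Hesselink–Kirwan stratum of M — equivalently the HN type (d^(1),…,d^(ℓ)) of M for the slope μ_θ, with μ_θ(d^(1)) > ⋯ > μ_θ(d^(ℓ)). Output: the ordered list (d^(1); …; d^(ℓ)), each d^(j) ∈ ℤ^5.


Interval decomposition of M: I[1,2], I[3,3]^2, I[3,5], I[5,5].
HN type (ℓ=4): μ^(1)=15; μ^(2)=-1; μ^(3)=-5; μ^(4)=-9

((0, 0, 0, 0, 2); (0, 0, 2, 0, 0); (1, 1, 0, 0, 0); (0, 0, 1, 1, 0))


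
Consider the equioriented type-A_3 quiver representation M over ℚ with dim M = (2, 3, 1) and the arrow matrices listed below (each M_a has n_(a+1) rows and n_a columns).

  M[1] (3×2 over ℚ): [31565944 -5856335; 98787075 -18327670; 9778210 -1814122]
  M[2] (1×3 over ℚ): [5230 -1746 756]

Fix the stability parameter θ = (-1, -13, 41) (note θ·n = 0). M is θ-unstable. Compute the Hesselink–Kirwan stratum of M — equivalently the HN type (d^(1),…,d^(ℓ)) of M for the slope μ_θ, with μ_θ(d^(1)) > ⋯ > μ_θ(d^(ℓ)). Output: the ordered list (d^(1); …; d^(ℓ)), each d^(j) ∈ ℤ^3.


Barcode: M ≅ I[1,2], I[1,3], I[2,2]. HN layers by μ_θ (3 steps, strictly decreasing):
  μ^(1)=41; μ^(2)=-7; μ^(3)=-13

((0, 0, 1); (2, 2, 0); (0, 1, 0))


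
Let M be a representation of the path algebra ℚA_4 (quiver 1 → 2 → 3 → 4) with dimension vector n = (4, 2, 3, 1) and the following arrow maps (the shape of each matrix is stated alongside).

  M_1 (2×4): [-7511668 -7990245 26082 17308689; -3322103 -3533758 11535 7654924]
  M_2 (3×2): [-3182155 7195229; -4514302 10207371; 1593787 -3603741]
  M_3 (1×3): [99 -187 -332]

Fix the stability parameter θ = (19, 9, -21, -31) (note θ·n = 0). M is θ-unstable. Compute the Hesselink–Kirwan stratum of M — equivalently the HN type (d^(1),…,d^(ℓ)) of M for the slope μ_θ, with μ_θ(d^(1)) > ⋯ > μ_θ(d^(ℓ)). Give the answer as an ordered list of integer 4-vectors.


Interval decomposition of M: I[1,1]^2, I[1,3], I[1,4], I[3,3].
HN type (ℓ=4): μ^(1)=19; μ^(2)=7/3; μ^(3)=-6; μ^(4)=-21

((2, 0, 0, 0); (1, 1, 1, 0); (1, 1, 1, 1); (0, 0, 1, 0))


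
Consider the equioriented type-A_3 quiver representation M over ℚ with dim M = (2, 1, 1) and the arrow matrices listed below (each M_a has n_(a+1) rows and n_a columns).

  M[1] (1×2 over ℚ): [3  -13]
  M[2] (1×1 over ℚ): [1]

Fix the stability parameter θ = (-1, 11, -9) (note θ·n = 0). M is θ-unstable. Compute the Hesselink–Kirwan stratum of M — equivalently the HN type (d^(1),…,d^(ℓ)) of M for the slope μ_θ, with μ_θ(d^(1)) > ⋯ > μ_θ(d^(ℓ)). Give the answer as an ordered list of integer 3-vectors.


Via rank(M_{q-1}∘⋯∘M_p): M ≅ I[1,1], I[1,3].
μ_θ-semistable layers: μ^(1)=1; μ^(2)=-1

((0, 1, 1); (2, 0, 0))


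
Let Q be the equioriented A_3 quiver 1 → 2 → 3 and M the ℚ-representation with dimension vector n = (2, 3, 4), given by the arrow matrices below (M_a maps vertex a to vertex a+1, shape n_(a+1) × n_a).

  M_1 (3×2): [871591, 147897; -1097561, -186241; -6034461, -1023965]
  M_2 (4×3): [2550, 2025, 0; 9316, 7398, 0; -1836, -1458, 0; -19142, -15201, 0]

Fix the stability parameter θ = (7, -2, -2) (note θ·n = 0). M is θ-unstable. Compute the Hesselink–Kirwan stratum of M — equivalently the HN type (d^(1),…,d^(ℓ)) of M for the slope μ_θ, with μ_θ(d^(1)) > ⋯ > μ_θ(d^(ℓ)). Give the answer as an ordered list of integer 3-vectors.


Via rank(M_{q-1}∘⋯∘M_p): M ≅ I[1,2], I[1,3], I[2,2], I[3,3]^3.
μ_θ-semistable layers: μ^(1)=5/2; μ^(2)=1; μ^(3)=-2

((1, 1, 0); (1, 1, 1); (0, 1, 3))


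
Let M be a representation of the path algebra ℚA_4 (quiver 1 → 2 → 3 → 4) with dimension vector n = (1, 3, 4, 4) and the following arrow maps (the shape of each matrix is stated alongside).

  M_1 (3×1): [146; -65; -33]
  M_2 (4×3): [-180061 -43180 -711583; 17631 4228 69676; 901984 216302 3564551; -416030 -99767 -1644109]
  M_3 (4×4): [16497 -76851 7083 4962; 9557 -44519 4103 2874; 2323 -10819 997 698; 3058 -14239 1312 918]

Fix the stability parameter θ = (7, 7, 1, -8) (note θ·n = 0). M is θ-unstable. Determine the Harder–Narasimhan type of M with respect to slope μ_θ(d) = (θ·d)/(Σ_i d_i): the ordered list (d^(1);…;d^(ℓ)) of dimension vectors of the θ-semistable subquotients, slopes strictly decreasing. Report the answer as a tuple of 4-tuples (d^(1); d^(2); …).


Interval decomposition of M: I[1,3], I[2,3], I[2,4], I[3,4], I[4,4]^2.
HN type (ℓ=5): μ^(1)=5; μ^(2)=4; μ^(3)=0; μ^(4)=-7/2; μ^(5)=-8

((1, 1, 1, 0); (0, 1, 1, 0); (0, 1, 1, 1); (0, 0, 1, 1); (0, 0, 0, 2))


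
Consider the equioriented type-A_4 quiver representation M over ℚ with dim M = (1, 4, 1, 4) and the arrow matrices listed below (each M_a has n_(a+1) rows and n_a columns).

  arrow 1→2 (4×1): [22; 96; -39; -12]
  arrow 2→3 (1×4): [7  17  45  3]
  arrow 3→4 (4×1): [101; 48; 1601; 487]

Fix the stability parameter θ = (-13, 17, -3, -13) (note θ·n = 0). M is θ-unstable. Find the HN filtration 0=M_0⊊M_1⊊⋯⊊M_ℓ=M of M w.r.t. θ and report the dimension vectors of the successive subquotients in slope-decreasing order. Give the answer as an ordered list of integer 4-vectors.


Barcode: M ≅ I[1,4], I[2,2]^3, I[4,4]^3. HN layers by μ_θ (3 steps, strictly decreasing):
  μ^(1)=17; μ^(2)=1/3; μ^(3)=-13

((0, 3, 0, 0); (0, 1, 1, 1); (1, 0, 0, 3))


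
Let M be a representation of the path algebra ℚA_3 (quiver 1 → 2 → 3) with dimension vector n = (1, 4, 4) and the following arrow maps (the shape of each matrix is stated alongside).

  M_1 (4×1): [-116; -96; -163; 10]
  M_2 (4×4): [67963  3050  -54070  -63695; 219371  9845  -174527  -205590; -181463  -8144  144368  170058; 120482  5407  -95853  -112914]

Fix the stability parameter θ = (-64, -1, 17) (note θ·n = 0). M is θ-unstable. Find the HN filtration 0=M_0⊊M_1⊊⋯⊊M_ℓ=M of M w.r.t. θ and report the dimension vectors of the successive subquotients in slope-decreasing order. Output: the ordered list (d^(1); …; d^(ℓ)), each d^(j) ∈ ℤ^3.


Barcode: M ≅ I[1,3], I[2,2], I[2,3]^2, I[3,3]. HN layers by μ_θ (3 steps, strictly decreasing):
  μ^(1)=17; μ^(2)=-1; μ^(3)=-64

((0, 0, 4); (0, 4, 0); (1, 0, 0))


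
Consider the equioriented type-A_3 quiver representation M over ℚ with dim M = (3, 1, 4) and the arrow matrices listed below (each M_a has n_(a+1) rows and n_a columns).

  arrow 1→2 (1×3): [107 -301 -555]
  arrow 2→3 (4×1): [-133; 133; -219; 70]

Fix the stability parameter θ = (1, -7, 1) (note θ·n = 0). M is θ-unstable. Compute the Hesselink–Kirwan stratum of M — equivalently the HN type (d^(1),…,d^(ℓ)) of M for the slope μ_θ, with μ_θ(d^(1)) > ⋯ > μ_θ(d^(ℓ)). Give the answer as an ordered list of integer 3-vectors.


Barcode: M ≅ I[1,1]^2, I[1,3], I[3,3]^3. HN layers by μ_θ (2 steps, strictly decreasing):
  μ^(1)=1; μ^(2)=-3

((2, 0, 4); (1, 1, 0))


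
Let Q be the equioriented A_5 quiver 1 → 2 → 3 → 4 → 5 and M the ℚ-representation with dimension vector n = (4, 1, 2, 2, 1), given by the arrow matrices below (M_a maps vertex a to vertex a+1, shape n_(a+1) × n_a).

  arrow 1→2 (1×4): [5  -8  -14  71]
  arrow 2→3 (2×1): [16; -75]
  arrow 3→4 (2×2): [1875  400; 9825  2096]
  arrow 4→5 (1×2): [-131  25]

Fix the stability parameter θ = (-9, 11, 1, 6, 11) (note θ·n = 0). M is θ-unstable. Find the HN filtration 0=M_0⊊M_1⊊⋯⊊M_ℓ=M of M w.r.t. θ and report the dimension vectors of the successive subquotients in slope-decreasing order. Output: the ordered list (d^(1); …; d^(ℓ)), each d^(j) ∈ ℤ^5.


Via rank(M_{q-1}∘⋯∘M_p): M ≅ I[1,1]^3, I[1,3], I[3,4], I[4,5].
μ_θ-semistable layers: μ^(1)=11; μ^(2)=6; μ^(3)=1; μ^(4)=-9

((0, 0, 0, 0, 1); (0, 1, 1, 2, 0); (0, 0, 1, 0, 0); (4, 0, 0, 0, 0))


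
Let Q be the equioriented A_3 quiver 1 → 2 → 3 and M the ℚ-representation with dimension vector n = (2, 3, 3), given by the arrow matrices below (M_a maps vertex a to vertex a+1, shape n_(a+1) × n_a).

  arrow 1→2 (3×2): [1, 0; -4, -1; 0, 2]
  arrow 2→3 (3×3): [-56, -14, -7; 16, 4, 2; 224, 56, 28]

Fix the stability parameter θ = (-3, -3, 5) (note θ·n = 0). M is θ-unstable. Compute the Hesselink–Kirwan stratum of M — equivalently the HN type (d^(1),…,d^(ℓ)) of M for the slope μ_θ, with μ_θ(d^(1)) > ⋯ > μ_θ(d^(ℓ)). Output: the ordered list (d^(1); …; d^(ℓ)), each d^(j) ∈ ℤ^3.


Interval decomposition of M: I[1,2]^2, I[2,3], I[3,3]^2.
HN type (ℓ=2): μ^(1)=5; μ^(2)=-3

((0, 0, 3); (2, 3, 0))


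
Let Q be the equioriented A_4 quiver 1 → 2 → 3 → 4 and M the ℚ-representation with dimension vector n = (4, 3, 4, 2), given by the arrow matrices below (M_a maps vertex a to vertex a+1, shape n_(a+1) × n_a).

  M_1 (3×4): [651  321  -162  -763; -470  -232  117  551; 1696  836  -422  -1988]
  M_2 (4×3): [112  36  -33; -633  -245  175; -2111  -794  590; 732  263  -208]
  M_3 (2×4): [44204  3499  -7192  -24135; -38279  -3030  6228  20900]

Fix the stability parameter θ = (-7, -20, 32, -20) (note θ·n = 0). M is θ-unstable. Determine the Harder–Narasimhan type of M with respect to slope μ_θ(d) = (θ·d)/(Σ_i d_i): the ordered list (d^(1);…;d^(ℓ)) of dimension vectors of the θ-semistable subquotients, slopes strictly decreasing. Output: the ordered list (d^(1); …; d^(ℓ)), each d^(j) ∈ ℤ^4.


Barcode: M ≅ I[1,1], I[1,3], I[1,4]^2, I[3,3]. HN layers by μ_θ (4 steps, strictly decreasing):
  μ^(1)=32; μ^(2)=6; μ^(3)=-7; μ^(4)=-27/2

((0, 0, 2, 0); (0, 0, 2, 2); (1, 0, 0, 0); (3, 3, 0, 0))


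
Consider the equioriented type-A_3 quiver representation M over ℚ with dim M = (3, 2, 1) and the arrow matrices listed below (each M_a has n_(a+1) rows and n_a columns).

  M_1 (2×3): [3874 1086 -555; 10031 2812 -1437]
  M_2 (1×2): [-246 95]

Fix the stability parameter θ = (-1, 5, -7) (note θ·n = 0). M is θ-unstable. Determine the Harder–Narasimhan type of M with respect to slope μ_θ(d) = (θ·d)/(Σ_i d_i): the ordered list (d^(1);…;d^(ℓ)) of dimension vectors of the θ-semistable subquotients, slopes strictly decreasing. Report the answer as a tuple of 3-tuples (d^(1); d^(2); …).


Interval decomposition of M: I[1,1], I[1,2], I[1,3].
HN type (ℓ=2): μ^(1)=5; μ^(2)=-1

((0, 1, 0); (3, 1, 1))


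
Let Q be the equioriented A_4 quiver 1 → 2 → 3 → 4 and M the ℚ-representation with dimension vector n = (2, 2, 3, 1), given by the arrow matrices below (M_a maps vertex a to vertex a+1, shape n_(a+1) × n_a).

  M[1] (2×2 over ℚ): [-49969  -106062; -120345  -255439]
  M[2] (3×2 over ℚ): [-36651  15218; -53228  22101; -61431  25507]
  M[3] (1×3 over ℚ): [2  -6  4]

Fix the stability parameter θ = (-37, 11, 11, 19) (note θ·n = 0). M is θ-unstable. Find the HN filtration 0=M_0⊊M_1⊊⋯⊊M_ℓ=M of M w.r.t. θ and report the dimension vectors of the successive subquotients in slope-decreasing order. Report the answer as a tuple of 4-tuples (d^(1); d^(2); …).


Barcode: M ≅ I[1,3], I[1,4], I[3,3]. HN layers by μ_θ (3 steps, strictly decreasing):
  μ^(1)=19; μ^(2)=11; μ^(3)=-37

((0, 0, 0, 1); (0, 2, 3, 0); (2, 0, 0, 0))


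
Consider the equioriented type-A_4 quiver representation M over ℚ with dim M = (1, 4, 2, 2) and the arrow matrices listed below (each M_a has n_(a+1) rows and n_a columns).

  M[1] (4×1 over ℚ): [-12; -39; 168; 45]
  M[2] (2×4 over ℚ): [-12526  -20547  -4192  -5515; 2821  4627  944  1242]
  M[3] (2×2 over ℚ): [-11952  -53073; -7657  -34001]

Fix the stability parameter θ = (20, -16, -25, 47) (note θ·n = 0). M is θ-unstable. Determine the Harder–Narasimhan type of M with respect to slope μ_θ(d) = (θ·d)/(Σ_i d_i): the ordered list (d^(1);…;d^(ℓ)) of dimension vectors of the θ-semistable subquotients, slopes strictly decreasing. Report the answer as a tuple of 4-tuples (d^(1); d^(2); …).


Barcode: M ≅ I[1,4], I[2,2]^2, I[2,4]. HN layers by μ_θ (4 steps, strictly decreasing):
  μ^(1)=47; μ^(2)=-7; μ^(3)=-16; μ^(4)=-41/2

((0, 0, 0, 2); (1, 1, 1, 0); (0, 2, 0, 0); (0, 1, 1, 0))


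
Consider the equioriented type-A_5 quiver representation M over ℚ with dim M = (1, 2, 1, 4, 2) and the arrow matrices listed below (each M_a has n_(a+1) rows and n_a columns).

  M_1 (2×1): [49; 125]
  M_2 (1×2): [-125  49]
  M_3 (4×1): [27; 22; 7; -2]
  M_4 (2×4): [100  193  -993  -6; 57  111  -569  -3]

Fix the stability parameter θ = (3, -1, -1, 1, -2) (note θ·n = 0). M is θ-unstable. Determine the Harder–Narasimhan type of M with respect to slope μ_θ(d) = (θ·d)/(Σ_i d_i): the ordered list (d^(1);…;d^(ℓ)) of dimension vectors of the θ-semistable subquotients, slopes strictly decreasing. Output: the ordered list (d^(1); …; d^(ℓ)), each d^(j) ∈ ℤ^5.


Interval decomposition of M: I[1,2], I[2,5], I[4,4]^2, I[4,5].
HN type (ℓ=3): μ^(1)=1; μ^(2)=-1/2; μ^(3)=-1

((1, 1, 0, 2, 0); (0, 0, 0, 2, 2); (0, 1, 1, 0, 0))


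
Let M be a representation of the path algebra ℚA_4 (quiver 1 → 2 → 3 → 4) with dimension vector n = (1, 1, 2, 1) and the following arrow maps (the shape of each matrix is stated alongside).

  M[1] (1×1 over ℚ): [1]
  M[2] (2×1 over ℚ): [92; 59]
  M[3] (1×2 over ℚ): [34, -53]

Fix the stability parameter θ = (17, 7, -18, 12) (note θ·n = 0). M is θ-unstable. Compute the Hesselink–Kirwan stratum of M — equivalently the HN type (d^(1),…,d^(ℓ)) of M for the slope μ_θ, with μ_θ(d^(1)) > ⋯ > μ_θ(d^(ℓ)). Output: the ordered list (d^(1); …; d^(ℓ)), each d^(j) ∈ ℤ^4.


Barcode: M ≅ I[1,4], I[3,3]. HN layers by μ_θ (3 steps, strictly decreasing):
  μ^(1)=12; μ^(2)=2; μ^(3)=-18

((0, 0, 0, 1); (1, 1, 1, 0); (0, 0, 1, 0))


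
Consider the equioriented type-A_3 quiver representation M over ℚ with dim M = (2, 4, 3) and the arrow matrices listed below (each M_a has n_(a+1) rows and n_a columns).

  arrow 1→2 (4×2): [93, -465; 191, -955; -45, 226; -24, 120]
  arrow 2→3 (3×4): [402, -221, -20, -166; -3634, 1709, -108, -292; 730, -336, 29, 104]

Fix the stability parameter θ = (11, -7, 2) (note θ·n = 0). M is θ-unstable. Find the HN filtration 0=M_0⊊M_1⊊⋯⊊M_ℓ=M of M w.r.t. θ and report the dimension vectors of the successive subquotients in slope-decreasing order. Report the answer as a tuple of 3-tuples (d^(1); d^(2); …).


Via rank(M_{q-1}∘⋯∘M_p): M ≅ I[1,3]^2, I[2,2], I[2,3].
μ_θ-semistable layers: μ^(1)=2; μ^(2)=-7

((2, 2, 3); (0, 2, 0))


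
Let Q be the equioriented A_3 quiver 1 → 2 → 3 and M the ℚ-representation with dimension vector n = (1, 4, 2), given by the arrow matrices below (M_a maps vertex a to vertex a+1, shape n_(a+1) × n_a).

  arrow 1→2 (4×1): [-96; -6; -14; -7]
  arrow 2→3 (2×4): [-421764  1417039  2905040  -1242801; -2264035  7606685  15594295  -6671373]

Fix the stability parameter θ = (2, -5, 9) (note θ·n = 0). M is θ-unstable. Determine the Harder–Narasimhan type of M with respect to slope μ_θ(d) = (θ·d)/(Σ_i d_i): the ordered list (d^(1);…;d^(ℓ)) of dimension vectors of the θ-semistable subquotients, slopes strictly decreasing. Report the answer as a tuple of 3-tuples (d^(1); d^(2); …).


Interval decomposition of M: I[1,3], I[2,2]^2, I[2,3].
HN type (ℓ=3): μ^(1)=9; μ^(2)=-3/2; μ^(3)=-5

((0, 0, 2); (1, 1, 0); (0, 3, 0))


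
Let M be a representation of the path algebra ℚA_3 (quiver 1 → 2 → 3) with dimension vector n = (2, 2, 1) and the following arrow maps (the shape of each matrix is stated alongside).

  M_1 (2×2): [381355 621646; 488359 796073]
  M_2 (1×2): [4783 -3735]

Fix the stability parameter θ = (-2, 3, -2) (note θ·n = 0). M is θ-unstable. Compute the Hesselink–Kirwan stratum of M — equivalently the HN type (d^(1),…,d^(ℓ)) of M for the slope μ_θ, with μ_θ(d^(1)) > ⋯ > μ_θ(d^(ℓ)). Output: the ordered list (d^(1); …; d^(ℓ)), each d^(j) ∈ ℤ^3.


Barcode: M ≅ I[1,2], I[1,3]. HN layers by μ_θ (3 steps, strictly decreasing):
  μ^(1)=3; μ^(2)=1/2; μ^(3)=-2

((0, 1, 0); (0, 1, 1); (2, 0, 0))


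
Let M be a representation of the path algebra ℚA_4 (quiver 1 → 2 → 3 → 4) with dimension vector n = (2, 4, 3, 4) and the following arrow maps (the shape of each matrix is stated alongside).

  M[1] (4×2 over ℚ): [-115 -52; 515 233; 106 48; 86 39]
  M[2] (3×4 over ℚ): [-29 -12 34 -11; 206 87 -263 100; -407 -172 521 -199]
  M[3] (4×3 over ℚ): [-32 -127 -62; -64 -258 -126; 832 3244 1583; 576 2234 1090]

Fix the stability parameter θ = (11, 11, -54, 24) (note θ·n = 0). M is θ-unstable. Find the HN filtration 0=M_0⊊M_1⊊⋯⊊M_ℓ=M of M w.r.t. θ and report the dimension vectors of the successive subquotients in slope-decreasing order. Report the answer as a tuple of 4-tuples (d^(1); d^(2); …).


Interval decomposition of M: I[1,2], I[1,4], I[2,3], I[2,4], I[4,4]^2.
HN type (ℓ=4): μ^(1)=24; μ^(2)=11; μ^(3)=-32/3; μ^(4)=-43/2

((0, 0, 0, 4); (1, 1, 0, 0); (1, 1, 1, 0); (0, 2, 2, 0))


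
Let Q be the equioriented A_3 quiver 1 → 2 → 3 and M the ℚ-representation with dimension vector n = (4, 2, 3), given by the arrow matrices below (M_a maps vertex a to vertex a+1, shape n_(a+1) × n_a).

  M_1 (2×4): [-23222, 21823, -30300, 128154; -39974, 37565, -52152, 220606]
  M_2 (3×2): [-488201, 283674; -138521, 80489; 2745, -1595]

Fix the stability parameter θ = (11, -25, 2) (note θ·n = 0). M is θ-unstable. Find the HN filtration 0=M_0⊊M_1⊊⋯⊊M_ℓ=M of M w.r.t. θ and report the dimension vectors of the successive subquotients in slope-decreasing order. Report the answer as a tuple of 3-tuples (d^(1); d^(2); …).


Interval decomposition of M: I[1,1]^2, I[1,3]^2, I[3,3].
HN type (ℓ=3): μ^(1)=11; μ^(2)=2; μ^(3)=-7

((2, 0, 0); (0, 0, 3); (2, 2, 0))


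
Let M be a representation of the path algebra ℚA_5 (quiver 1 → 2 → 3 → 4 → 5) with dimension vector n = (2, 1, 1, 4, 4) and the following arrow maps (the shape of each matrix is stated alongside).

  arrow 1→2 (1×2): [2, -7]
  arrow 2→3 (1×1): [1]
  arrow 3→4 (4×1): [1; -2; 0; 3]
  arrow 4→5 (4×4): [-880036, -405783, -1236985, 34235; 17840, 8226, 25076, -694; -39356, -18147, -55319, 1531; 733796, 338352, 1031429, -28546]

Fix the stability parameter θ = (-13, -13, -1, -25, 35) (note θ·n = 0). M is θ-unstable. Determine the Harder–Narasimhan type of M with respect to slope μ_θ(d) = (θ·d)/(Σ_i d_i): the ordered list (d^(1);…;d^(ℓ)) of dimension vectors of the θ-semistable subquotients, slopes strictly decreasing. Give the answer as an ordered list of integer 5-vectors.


Barcode: M ≅ I[1,1], I[1,5], I[4,4]^2, I[4,5], I[5,5]^2. HN layers by μ_θ (3 steps, strictly decreasing):
  μ^(1)=35; μ^(2)=-13; μ^(3)=-25

((0, 0, 0, 0, 4); (2, 1, 1, 1, 0); (0, 0, 0, 3, 0))


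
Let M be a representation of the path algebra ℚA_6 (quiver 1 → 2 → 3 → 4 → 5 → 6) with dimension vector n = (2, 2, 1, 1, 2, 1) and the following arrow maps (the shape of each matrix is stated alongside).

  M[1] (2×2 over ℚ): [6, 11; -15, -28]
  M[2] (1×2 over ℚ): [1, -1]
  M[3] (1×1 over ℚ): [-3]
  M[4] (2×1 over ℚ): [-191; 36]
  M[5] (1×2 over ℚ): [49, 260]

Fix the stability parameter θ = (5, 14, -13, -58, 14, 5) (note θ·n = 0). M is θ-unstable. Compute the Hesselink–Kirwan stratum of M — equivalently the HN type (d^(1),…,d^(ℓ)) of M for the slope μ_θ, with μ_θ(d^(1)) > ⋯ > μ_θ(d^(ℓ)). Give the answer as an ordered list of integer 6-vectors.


Via rank(M_{q-1}∘⋯∘M_p): M ≅ I[1,2], I[1,6], I[5,5].
μ_θ-semistable layers: μ^(1)=14; μ^(2)=19/2; μ^(3)=5; μ^(4)=-13

((0, 1, 0, 0, 1, 0); (0, 0, 0, 0, 1, 1); (1, 0, 0, 0, 0, 0); (1, 1, 1, 1, 0, 0))


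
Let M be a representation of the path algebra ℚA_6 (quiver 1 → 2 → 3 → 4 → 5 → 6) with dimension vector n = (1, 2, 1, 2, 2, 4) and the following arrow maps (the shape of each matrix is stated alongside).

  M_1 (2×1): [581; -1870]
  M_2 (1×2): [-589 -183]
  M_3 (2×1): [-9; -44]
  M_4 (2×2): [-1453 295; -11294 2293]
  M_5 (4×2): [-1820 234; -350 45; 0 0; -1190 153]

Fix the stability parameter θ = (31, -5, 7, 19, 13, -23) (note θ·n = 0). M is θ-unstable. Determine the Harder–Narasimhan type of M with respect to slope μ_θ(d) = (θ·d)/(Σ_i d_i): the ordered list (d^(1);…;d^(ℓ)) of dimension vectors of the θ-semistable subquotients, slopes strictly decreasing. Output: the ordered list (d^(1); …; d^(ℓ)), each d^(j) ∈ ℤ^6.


Interval decomposition of M: I[1,6], I[2,2], I[4,5], I[6,6]^3.
HN type (ℓ=4): μ^(1)=16; μ^(2)=7; μ^(3)=-5; μ^(4)=-23

((0, 0, 0, 1, 1, 0); (1, 1, 1, 1, 1, 1); (0, 1, 0, 0, 0, 0); (0, 0, 0, 0, 0, 3))


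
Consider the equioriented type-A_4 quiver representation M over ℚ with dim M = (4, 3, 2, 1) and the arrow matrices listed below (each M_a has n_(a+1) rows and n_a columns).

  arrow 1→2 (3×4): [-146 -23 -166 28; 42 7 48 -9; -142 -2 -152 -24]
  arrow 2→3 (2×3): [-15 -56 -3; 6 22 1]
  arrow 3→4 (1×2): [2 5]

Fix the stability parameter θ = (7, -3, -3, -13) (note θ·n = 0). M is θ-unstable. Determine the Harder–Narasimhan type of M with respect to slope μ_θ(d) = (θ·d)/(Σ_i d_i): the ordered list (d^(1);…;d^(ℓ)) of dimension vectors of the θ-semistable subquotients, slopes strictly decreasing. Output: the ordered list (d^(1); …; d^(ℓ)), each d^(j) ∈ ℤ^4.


Via rank(M_{q-1}∘⋯∘M_p): M ≅ I[1,1], I[1,2], I[1,3], I[1,4].
μ_θ-semistable layers: μ^(1)=7; μ^(2)=2; μ^(3)=1/3; μ^(4)=-3

((1, 0, 0, 0); (1, 1, 0, 0); (1, 1, 1, 0); (1, 1, 1, 1))


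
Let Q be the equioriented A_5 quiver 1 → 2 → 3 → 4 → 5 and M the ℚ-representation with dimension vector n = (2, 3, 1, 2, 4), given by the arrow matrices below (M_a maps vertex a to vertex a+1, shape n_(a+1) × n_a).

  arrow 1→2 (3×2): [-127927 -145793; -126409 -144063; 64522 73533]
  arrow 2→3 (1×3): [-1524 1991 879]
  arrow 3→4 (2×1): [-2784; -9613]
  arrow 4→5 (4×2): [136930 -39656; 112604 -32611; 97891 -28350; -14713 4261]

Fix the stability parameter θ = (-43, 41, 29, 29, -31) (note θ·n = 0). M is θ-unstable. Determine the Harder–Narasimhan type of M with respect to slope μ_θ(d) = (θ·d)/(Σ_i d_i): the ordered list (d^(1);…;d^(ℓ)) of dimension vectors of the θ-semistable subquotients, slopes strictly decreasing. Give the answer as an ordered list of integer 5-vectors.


Barcode: M ≅ I[1,2], I[1,5], I[2,2], I[4,5], I[5,5]^2. HN layers by μ_θ (5 steps, strictly decreasing):
  μ^(1)=41; μ^(2)=17; μ^(3)=-1; μ^(4)=-31; μ^(5)=-43

((0, 2, 0, 0, 0); (0, 1, 1, 1, 1); (0, 0, 0, 1, 1); (0, 0, 0, 0, 2); (2, 0, 0, 0, 0))


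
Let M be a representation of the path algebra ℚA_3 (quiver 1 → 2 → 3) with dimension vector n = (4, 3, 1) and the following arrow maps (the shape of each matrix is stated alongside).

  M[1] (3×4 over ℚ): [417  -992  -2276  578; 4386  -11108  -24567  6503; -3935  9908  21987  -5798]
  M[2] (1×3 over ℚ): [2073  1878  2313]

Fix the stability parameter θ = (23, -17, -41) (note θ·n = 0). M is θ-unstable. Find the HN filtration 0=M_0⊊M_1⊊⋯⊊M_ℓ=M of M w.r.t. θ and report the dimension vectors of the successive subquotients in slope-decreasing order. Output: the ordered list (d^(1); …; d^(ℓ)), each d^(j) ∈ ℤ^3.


Barcode: M ≅ I[1,1], I[1,2]^2, I[1,3]. HN layers by μ_θ (3 steps, strictly decreasing):
  μ^(1)=23; μ^(2)=3; μ^(3)=-35/3

((1, 0, 0); (2, 2, 0); (1, 1, 1))


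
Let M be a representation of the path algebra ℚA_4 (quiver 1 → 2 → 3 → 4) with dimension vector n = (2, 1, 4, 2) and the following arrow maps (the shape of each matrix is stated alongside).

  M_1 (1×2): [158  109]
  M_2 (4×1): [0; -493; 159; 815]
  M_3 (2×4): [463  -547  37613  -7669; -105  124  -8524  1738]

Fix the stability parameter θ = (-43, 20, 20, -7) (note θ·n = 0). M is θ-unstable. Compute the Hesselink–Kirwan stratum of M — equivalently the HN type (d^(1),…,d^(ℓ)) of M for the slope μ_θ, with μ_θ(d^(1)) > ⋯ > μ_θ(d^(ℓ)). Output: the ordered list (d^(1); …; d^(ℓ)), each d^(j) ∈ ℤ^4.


Interval decomposition of M: I[1,1], I[1,4], I[3,3]^2, I[3,4].
HN type (ℓ=4): μ^(1)=20; μ^(2)=11; μ^(3)=13/2; μ^(4)=-43

((0, 0, 2, 0); (0, 1, 1, 1); (0, 0, 1, 1); (2, 0, 0, 0))


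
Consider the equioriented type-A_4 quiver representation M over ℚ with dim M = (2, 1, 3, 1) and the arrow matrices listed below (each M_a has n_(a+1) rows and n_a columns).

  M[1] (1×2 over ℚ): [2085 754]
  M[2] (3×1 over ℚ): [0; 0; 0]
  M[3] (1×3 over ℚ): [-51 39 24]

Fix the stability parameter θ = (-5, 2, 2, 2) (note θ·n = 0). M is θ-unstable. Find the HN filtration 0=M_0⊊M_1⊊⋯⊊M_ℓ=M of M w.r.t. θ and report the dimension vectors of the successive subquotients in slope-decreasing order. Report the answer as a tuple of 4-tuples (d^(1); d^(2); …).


Barcode: M ≅ I[1,1], I[1,2], I[3,3]^2, I[3,4]. HN layers by μ_θ (2 steps, strictly decreasing):
  μ^(1)=2; μ^(2)=-5

((0, 1, 3, 1); (2, 0, 0, 0))


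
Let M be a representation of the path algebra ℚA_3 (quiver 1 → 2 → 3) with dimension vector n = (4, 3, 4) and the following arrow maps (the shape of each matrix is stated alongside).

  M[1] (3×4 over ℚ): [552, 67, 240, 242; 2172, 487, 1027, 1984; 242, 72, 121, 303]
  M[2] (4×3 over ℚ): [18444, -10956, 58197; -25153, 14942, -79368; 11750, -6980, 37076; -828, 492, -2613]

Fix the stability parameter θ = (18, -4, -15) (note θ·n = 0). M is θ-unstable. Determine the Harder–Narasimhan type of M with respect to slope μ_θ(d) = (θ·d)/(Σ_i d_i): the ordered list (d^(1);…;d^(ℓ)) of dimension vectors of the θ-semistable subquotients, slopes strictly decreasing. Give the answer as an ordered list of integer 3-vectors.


Barcode: M ≅ I[1,1], I[1,2], I[1,3]^2, I[3,3]^2. HN layers by μ_θ (4 steps, strictly decreasing):
  μ^(1)=18; μ^(2)=7; μ^(3)=-1/3; μ^(4)=-15

((1, 0, 0); (1, 1, 0); (2, 2, 2); (0, 0, 2))


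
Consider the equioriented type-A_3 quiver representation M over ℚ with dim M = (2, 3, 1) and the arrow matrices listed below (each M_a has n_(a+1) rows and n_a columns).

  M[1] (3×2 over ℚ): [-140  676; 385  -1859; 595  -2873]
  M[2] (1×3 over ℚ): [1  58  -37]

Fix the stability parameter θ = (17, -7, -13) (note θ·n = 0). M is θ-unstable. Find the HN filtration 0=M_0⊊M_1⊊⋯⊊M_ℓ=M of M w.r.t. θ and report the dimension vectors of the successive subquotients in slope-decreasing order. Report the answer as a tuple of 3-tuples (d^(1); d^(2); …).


Via rank(M_{q-1}∘⋯∘M_p): M ≅ I[1,1], I[1,3], I[2,2]^2.
μ_θ-semistable layers: μ^(1)=17; μ^(2)=-1; μ^(3)=-7

((1, 0, 0); (1, 1, 1); (0, 2, 0))


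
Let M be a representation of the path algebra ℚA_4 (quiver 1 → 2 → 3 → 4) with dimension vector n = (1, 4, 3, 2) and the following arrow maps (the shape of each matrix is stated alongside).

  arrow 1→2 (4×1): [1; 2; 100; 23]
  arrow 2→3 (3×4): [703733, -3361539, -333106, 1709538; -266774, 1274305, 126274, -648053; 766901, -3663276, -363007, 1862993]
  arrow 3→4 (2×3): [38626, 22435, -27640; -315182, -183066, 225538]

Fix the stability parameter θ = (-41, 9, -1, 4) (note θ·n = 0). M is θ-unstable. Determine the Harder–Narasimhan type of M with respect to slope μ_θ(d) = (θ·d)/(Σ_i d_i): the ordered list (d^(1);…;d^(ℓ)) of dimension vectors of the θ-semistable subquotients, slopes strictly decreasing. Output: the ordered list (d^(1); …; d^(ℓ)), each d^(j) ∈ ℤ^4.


Interval decomposition of M: I[1,4], I[2,2], I[2,3], I[2,4].
HN type (ℓ=3): μ^(1)=9; μ^(2)=4; μ^(3)=-41

((0, 1, 0, 0); (0, 3, 3, 2); (1, 0, 0, 0))


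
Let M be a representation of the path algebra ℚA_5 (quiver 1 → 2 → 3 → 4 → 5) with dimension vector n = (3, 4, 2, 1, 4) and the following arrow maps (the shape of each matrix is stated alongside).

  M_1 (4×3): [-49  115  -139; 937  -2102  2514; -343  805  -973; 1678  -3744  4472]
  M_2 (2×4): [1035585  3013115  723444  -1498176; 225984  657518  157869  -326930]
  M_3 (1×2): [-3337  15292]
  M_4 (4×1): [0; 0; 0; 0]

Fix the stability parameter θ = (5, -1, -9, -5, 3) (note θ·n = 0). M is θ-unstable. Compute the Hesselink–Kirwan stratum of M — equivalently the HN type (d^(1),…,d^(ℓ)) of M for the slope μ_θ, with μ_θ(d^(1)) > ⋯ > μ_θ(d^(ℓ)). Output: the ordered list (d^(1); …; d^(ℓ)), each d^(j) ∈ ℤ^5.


Barcode: M ≅ I[1,1], I[1,3], I[1,4], I[2,2]^2, I[5,5]^4. HN layers by μ_θ (5 steps, strictly decreasing):
  μ^(1)=5; μ^(2)=3; μ^(3)=-1; μ^(4)=-5/3; μ^(5)=-5/2

((1, 0, 0, 0, 0); (0, 0, 0, 0, 4); (0, 2, 0, 0, 0); (1, 1, 1, 0, 0); (1, 1, 1, 1, 0))


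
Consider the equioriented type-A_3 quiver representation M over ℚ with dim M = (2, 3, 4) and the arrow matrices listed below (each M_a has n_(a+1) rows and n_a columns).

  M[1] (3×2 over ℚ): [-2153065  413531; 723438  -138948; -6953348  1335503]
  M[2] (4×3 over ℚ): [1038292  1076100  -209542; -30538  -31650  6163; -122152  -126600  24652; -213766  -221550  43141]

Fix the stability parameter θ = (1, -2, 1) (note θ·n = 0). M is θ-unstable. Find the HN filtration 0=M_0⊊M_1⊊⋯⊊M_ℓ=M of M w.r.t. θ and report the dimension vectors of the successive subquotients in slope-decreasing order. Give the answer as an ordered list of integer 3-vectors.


Via rank(M_{q-1}∘⋯∘M_p): M ≅ I[1,2], I[1,3], I[2,2], I[3,3]^3.
μ_θ-semistable layers: μ^(1)=1; μ^(2)=-1/2; μ^(3)=-2

((0, 0, 4); (2, 2, 0); (0, 1, 0))


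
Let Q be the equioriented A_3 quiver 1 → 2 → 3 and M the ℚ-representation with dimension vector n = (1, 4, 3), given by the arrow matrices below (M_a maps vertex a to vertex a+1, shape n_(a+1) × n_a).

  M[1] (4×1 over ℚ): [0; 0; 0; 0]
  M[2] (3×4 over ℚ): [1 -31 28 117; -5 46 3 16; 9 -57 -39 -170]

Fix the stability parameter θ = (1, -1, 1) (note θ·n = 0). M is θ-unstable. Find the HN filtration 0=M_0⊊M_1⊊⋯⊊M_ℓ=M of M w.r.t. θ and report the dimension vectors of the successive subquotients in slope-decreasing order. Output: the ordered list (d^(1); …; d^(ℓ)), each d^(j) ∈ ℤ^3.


Barcode: M ≅ I[1,1], I[2,2], I[2,3]^3. HN layers by μ_θ (2 steps, strictly decreasing):
  μ^(1)=1; μ^(2)=-1

((1, 0, 3); (0, 4, 0))


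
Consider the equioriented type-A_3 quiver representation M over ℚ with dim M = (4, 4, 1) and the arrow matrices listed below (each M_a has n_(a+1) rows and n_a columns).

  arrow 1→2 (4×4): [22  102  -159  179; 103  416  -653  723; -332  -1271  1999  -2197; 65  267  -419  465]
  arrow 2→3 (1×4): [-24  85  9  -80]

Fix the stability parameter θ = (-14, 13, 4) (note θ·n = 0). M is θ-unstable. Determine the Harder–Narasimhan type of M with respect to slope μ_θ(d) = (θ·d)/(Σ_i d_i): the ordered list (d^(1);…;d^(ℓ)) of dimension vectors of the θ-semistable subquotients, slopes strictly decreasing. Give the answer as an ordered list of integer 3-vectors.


Interval decomposition of M: I[1,2]^3, I[1,3].
HN type (ℓ=3): μ^(1)=13; μ^(2)=17/2; μ^(3)=-14

((0, 3, 0); (0, 1, 1); (4, 0, 0))


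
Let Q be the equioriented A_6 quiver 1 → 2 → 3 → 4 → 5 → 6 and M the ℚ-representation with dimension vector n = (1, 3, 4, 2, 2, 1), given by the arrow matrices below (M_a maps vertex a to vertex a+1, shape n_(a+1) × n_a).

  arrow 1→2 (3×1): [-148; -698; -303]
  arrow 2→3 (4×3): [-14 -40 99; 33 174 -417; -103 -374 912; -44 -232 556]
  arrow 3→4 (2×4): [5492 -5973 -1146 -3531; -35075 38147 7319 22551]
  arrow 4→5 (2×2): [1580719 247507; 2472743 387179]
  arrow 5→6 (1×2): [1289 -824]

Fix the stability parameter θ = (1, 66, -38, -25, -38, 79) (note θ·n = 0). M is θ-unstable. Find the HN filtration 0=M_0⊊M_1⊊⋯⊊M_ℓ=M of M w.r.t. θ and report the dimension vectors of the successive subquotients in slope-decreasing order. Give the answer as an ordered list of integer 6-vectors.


Interval decomposition of M: I[1,6], I[2,2], I[2,3], I[3,3], I[3,4], I[5,5].
HN type (ℓ=6): μ^(1)=79; μ^(2)=66; μ^(3)=14; μ^(4)=-34/5; μ^(5)=-25; μ^(6)=-38

((0, 0, 0, 0, 0, 1); (0, 1, 0, 0, 0, 0); (0, 1, 1, 0, 0, 0); (1, 1, 1, 1, 1, 0); (0, 0, 0, 1, 0, 0); (0, 0, 2, 0, 1, 0))


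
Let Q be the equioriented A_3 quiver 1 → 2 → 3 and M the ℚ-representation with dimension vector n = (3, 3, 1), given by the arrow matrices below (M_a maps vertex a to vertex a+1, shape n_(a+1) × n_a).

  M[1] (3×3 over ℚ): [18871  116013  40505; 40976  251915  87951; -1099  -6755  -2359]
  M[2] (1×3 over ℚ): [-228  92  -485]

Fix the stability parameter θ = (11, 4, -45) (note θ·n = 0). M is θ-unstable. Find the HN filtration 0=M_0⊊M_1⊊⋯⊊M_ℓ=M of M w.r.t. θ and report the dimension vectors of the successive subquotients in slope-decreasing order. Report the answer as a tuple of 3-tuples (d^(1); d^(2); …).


Via rank(M_{q-1}∘⋯∘M_p): M ≅ I[1,1], I[1,2], I[1,3], I[2,2].
μ_θ-semistable layers: μ^(1)=11; μ^(2)=15/2; μ^(3)=4; μ^(4)=-10

((1, 0, 0); (1, 1, 0); (0, 1, 0); (1, 1, 1))


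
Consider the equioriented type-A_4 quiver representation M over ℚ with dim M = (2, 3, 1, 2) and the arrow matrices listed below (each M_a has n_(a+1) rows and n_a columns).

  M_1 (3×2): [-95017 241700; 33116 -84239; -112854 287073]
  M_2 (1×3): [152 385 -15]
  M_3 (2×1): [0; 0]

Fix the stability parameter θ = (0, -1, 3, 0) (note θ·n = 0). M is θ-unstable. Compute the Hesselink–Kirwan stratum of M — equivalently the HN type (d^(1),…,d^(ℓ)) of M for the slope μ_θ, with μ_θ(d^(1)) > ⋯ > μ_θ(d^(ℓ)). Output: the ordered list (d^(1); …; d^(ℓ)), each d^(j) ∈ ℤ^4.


Barcode: M ≅ I[1,2], I[1,3], I[2,2], I[4,4]^2. HN layers by μ_θ (4 steps, strictly decreasing):
  μ^(1)=3; μ^(2)=0; μ^(3)=-1/2; μ^(4)=-1

((0, 0, 1, 0); (0, 0, 0, 2); (2, 2, 0, 0); (0, 1, 0, 0))


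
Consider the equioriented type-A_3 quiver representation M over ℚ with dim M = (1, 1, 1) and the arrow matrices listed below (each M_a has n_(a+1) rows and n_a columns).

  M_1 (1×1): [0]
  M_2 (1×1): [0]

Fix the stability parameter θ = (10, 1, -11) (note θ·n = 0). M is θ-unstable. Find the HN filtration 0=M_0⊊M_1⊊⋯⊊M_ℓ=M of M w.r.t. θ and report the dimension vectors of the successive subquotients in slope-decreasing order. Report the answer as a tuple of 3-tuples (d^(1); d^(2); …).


Via rank(M_{q-1}∘⋯∘M_p): M ≅ I[1,1], I[2,2], I[3,3].
μ_θ-semistable layers: μ^(1)=10; μ^(2)=1; μ^(3)=-11

((1, 0, 0); (0, 1, 0); (0, 0, 1))


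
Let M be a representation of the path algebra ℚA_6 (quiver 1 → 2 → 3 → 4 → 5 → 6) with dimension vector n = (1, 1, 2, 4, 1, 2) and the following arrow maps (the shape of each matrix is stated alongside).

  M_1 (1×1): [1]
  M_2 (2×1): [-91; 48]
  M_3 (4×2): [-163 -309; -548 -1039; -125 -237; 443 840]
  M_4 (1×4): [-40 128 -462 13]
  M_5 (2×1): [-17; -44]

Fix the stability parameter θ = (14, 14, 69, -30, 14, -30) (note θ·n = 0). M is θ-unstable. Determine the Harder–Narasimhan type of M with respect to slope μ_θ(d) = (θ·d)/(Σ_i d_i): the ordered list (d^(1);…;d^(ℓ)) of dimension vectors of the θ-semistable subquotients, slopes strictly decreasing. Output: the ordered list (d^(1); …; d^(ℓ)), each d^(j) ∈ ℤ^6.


Barcode: M ≅ I[1,6], I[3,4], I[4,4]^2, I[6,6]. HN layers by μ_θ (3 steps, strictly decreasing):
  μ^(1)=39/2; μ^(2)=17/2; μ^(3)=-30

((0, 0, 1, 1, 0, 0); (1, 1, 1, 1, 1, 1); (0, 0, 0, 2, 0, 1))
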